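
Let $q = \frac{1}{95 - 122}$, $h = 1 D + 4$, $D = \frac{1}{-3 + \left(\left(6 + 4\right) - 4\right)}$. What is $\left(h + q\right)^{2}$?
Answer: $\frac{13456}{729} \approx 18.458$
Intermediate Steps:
$D = \frac{1}{3}$ ($D = \frac{1}{-3 + \left(10 - 4\right)} = \frac{1}{-3 + 6} = \frac{1}{3} \approx 0.33333$)
$h = \frac{13}{3}$ ($h = 1 \cdot \frac{1}{3} + 4 = \frac{1}{3} + 4 = \frac{13}{3} \approx 4.3333$)
$q = - \frac{1}{27}$ ($q = \frac{1}{-27} = - \frac{1}{27} \approx -0.037037$)
$\left(h + q\right)^{2} = \left(\frac{13}{3} - \frac{1}{27}\right)^{2} = \left(\frac{116}{27}\right)^{2} = \frac{13456}{729}$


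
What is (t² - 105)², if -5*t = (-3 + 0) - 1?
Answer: 6806881/625 ≈ 10891.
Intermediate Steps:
t = ⅘ (t = -((-3 + 0) - 1)/5 = -(-3 - 1)/5 = -⅕*(-4) = ⅘ ≈ 0.80000)
(t² - 105)² = ((⅘)² - 105)² = (16/25 - 105)² = (-2609/25)² = 6806881/625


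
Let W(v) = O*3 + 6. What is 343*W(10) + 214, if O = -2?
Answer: 214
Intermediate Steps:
W(v) = 0 (W(v) = -2*3 + 6 = -6 + 6 = 0)
343*W(10) + 214 = 343*0 + 214 = 0 + 214 = 214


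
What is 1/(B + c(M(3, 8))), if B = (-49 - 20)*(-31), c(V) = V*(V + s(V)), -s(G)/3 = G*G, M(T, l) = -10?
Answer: 1/5239 ≈ 0.00019088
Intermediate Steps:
s(G) = -3*G² (s(G) = -3*G*G = -3*G²)
c(V) = V*(V - 3*V²)
B = 2139 (B = -69*(-31) = 2139)
1/(B + c(M(3, 8))) = 1/(2139 + (-10)²*(1 - 3*(-10))) = 1/(2139 + 100*(1 + 30)) = 1/(2139 + 100*31) = 1/(2139 + 3100) = 1/5239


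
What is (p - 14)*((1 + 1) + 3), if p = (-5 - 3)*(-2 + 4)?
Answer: -150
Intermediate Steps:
p = -16 (p = -8*2 = -16)
(p - 14)*((1 + 1) + 3) = (-16 - 14)*((1 + 1) + 3) = -30*(2 + 3) = -30*5 = -150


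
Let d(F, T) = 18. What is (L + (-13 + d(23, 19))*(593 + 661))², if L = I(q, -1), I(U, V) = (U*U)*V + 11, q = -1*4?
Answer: 39250225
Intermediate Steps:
q = -4
I(U, V) = 11 + V*U² (I(U, V) = U²*V + 11 = V*U² + 11 = 11 + V*U²)
L = -5 (L = 11 - 1*(-4)² = 11 - 1*16 = 11 - 16 = -5)
(L + (-13 + d(23, 19))*(593 + 661))² = (-5 + (-13 + 18)*(593 + 661))² = (-5 + 5*1254)² = (-5 + 6270)² = 6265² = 39250225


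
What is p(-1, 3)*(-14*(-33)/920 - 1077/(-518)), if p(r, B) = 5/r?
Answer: -307539/23828 ≈ -12.907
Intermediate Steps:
p(-1, 3)*(-14*(-33)/920 - 1077/(-518)) = (5/(-1))*(-14*(-33)/920 - 1077/(-518)) = (5*(-1))*(462*(1/920) - 1077*(-1/518)) = -5*(231/460 + 1077/518) = -5*307539/119140 = -307539/23828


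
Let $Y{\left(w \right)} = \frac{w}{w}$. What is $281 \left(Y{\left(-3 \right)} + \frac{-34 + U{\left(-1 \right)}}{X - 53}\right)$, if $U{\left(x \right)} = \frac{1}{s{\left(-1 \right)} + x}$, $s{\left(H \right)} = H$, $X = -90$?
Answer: $\frac{99755}{286} \approx 348.79$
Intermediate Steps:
$Y{\left(w \right)} = 1$
$U{\left(x \right)} = \frac{1}{-1 + x}$
$281 \left(Y{\left(-3 \right)} + \frac{-34 + U{\left(-1 \right)}}{X - 53}\right) = 281 \left(1 + \frac{-34 + \frac{1}{-1 - 1}}{-90 - 53}\right) = 281 \left(1 + \frac{-34 + \frac{1}{-2}}{-143}\right) = 281 \left(1 + \left(-34 - \frac{1}{2}\right) \left(- \frac{1}{143}\right)\right) = 281 \left(1 - - \frac{69}{286}\right) = 281 \left(1 + \frac{69}{286}\right) = 281 \cdot \frac{355}{286} = \frac{99755}{286}$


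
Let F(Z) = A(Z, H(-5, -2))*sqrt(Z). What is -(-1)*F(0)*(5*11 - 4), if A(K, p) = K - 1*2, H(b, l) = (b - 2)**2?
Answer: 0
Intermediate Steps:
H(b, l) = (-2 + b)**2
A(K, p) = -2 + K (A(K, p) = K - 2 = -2 + K)
F(Z) = sqrt(Z)*(-2 + Z) (F(Z) = (-2 + Z)*sqrt(Z) = sqrt(Z)*(-2 + Z))
-(-1)*F(0)*(5*11 - 4) = -(-1)*(sqrt(0)*(-2 + 0))*(5*11 - 4) = -(-1)*(0*(-2))*(55 - 4) = -(-1)*0*51 = -(-1)*0 = -1*0 = 0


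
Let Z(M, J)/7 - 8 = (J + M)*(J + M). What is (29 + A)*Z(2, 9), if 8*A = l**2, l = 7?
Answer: 253743/8 ≈ 31718.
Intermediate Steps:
Z(M, J) = 56 + 7*(J + M)**2 (Z(M, J) = 56 + 7*((J + M)*(J + M)) = 56 + 7*(J + M)**2)
A = 49/8 (A = (1/8)*7**2 = (1/8)*49 = 49/8 ≈ 6.1250)
(29 + A)*Z(2, 9) = (29 + 49/8)*(56 + 7*(9 + 2)**2) = 281*(56 + 7*11**2)/8 = 281*(56 + 7*121)/8 = 281*(56 + 847)/8 = (281/8)*903 = 253743/8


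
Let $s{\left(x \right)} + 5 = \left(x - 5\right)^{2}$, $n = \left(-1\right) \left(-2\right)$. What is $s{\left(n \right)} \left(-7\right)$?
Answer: $-28$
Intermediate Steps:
$n = 2$
$s{\left(x \right)} = -5 + \left(-5 + x\right)^{2}$ ($s{\left(x \right)} = -5 + \left(x - 5\right)^{2} = -5 + \left(-5 + x\right)^{2}$)
$s{\left(n \right)} \left(-7\right) = \left(-5 + \left(-5 + 2\right)^{2}\right) \left(-7\right) = \left(-5 + \left(-3\right)^{2}\right) \left(-7\right) = \left(-5 + 9\right) \left(-7\right) = 4 \left(-7\right) = -28$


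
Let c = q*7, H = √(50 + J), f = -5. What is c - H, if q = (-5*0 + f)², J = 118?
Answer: 175 - 2*√42 ≈ 162.04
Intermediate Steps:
q = 25 (q = (-5*0 - 5)² = (0 - 5)² = (-5)² = 25)
H = 2*√42 (H = √(50 + 118) = √168 = 2*√42 ≈ 12.961)
c = 175 (c = 25*7 = 175)
c - H = 175 - 2*√42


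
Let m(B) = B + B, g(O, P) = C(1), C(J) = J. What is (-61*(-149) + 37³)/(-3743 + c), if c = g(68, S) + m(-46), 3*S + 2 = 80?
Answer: -3319/213 ≈ -15.582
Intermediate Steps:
S = 26 (S = -⅔ + (⅓)*80 = -⅔ + 80/3 = 26)
g(O, P) = 1
m(B) = 2*B
c = -91 (c = 1 + 2*(-46) = 1 - 92 = -91)
(-61*(-149) + 37³)/(-3743 + c) = (-61*(-149) + 37³)/(-3743 - 91) = (9089 + 50653)/(-3834) = 59742*(-1/3834) = -3319/213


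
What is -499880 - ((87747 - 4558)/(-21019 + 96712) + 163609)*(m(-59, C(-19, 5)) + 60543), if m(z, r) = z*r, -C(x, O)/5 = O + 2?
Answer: -775384026078248/75693 ≈ -1.0244e+10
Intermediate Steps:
C(x, O) = -10 - 5*O (C(x, O) = -5*(O + 2) = -5*(2 + O) = -10 - 5*O)
m(z, r) = r*z
-499880 - ((87747 - 4558)/(-21019 + 96712) + 163609)*(m(-59, C(-19, 5)) + 60543) = -499880 - ((87747 - 4558)/(-21019 + 96712) + 163609)*((-10 - 5*5)*(-59) + 60543) = -499880 - (83189/75693 + 163609)*((-10 - 25)*(-59) + 60543) = -499880 - (83189*(1/75693) + 163609)*(-35*(-59) + 60543) = -499880 - (83189/75693 + 163609)*(2065 + 60543) = -499880 - 12384139226*62608/75693 = -499880 - 1*775346188661408/75693 = -499880 - 775346188661408/75693 = -775384026078248/75693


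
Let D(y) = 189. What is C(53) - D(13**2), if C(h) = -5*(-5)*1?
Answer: -164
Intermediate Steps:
C(h) = 25 (C(h) = 25*1 = 25)
C(53) - D(13**2) = 25 - 1*189 = 25 - 189 = -164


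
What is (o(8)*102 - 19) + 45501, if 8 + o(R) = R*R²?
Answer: 96890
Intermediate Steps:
o(R) = -8 + R³ (o(R) = -8 + R*R² = -8 + R³)
(o(8)*102 - 19) + 45501 = ((-8 + 8³)*102 - 19) + 45501 = ((-8 + 512)*102 - 19) + 45501 = (504*102 - 19) + 45501 = (51408 - 19) + 45501 = 51389 + 45501 = 96890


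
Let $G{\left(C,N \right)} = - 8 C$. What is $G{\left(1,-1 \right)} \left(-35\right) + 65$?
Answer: $345$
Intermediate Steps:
$G{\left(1,-1 \right)} \left(-35\right) + 65 = \left(-8\right) 1 \left(-35\right) + 65 = \left(-8\right) \left(-35\right) + 65 = 280 + 65 = 345$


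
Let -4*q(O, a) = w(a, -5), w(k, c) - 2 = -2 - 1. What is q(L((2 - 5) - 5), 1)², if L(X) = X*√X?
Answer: 1/16 ≈ 0.062500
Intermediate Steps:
w(k, c) = -1 (w(k, c) = 2 + (-2 - 1) = 2 - 3 = -1)
L(X) = X^(3/2)
q(O, a) = ¼ (q(O, a) = -¼*(-1) = ¼)
q(L((2 - 5) - 5), 1)² = (¼)² = 1/16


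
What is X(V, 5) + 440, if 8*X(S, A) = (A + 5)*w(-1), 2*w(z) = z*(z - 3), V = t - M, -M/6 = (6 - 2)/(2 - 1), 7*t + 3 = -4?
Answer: 885/2 ≈ 442.50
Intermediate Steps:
t = -1 (t = -3/7 + (⅐)*(-4) = -3/7 - 4/7 = -1)
M = -24 (M = -6*(6 - 2)/(2 - 1) = -24/1 = -24 ≈ -24.000)
V = 23 (V = -1 - 1*(-24) = -1 + 24 = 23)
w(z) = z*(-3 + z)/2 (w(z) = (z*(z - 3))/2 = (z*(-3 + z))/2 = z*(-3 + z)/2)
X(S, A) = 5/4 + A/4 (X(S, A) = ((A + 5)*((½)*(-1)*(-3 - 1)))/8 = ((5 + A)*((½)*(-1)*(-4)))/8 = ((5 + A)*2)/8 = (10 + 2*A)/8 = 5/4 + A/4)
X(V, 5) + 440 = (5/4 + (¼)*5) + 440 = (5/4 + 5/4) + 440 = 5/2 + 440 = 885/2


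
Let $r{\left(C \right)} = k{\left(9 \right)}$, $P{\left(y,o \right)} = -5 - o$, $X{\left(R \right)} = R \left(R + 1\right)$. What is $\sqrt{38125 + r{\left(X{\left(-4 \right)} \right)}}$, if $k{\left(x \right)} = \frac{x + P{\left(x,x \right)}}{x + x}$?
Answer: $\frac{7 \sqrt{28010}}{6} \approx 195.26$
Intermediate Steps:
$X{\left(R \right)} = R \left(1 + R\right)$
$k{\left(x \right)} = - \frac{5}{2 x}$ ($k{\left(x \right)} = \frac{x - \left(5 + x\right)}{x + x} = - \frac{5}{2 x}$)
$r{\left(C \right)} = - \frac{5}{18}$ ($r{\left(C \right)} = - \frac{5}{2 \cdot 9} = \left(- \frac{5}{2}\right) \frac{1}{9} = - \frac{5}{18}$)
$\sqrt{38125 + r{\left(X{\left(-4 \right)} \right)}} = \sqrt{38125 - \frac{5}{18}} = \sqrt{\frac{686245}{18}} = \frac{7 \sqrt{28010}}{6}$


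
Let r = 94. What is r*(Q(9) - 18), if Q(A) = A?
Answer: -846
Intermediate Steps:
r*(Q(9) - 18) = 94*(9 - 18) = 94*(-9) = -846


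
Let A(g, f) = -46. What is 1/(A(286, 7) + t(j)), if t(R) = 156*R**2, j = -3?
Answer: 1/1358 ≈ 0.00073638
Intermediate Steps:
1/(A(286, 7) + t(j)) = 1/(-46 + 156*(-3)**2) = 1/(-46 + 156*9) = 1/(-46 + 1404) = 1/1358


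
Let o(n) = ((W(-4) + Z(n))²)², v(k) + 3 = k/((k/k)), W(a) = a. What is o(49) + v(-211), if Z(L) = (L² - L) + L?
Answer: 33012022780667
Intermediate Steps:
Z(L) = L²
v(k) = -3 + k (v(k) = -3 + k/((k/k)) = -3 + k/1 = -3 + k*1 = -3 + k)
o(n) = (-4 + n²)⁴ (o(n) = ((-4 + n²)²)² = (-4 + n²)⁴)
o(49) + v(-211) = (-4 + 49²)⁴ + (-3 - 211) = (-4 + 2401)⁴ - 214 = 2397⁴ - 214 = 33012022780881 - 214 = 33012022780667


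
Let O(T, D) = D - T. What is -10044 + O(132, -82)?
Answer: -10258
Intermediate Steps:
-10044 + O(132, -82) = -10044 + (-82 - 1*132) = -10044 + (-82 - 132) = -10044 - 214 = -10258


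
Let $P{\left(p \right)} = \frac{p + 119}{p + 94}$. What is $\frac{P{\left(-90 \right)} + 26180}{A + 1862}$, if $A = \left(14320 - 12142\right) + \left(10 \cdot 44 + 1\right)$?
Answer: $\frac{104749}{17924} \approx 5.8441$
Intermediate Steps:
$P{\left(p \right)} = \frac{119 + p}{94 + p}$
$A = 2619$ ($A = 2178 + \left(440 + 1\right) = 2178 + 441 = 2619$)
$\frac{P{\left(-90 \right)} + 26180}{A + 1862} = \frac{\frac{119 - 90}{94 - 90} + 26180}{2619 + 1862} = \frac{\frac{1}{4} \cdot 29 + 26180}{4481} = \left(\frac{1}{4} \cdot 29 + 26180\right) \frac{1}{4481} = \left(\frac{29}{4} + 26180\right) \frac{1}{4481} = \frac{104749}{4} \cdot \frac{1}{4481} = \frac{104749}{17924}$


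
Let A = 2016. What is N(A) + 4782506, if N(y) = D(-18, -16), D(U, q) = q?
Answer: 4782490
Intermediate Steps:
N(y) = -16
N(A) + 4782506 = -16 + 4782506 = 4782490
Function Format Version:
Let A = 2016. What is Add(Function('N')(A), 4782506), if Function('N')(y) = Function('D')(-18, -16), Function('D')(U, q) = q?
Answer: 4782490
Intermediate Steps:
Function('N')(y) = -16
Add(Function('N')(A), 4782506) = Add(-16, 4782506) = 4782490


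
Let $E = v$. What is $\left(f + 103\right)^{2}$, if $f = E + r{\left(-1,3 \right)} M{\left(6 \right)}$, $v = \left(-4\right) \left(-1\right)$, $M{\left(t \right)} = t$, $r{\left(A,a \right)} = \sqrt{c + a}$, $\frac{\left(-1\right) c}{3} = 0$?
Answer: $11557 + 1284 \sqrt{3} \approx 13781.0$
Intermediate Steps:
$c = 0$ ($c = \left(-3\right) 0 = 0$)
$r{\left(A,a \right)} = \sqrt{a}$ ($r{\left(A,a \right)} = \sqrt{0 + a} = \sqrt{a}$)
$v = 4$
$E = 4$
$f = 4 + 6 \sqrt{3}$ ($f = 4 + \sqrt{3} \cdot 6 = 4 + 6 \sqrt{3} \approx 14.392$)
$\left(f + 103\right)^{2} = \left(\left(4 + 6 \sqrt{3}\right) + 103\right)^{2} = \left(107 + 6 \sqrt{3}\right)^{2}$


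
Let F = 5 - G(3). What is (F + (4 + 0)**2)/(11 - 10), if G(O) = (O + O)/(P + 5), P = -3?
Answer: 18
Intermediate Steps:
G(O) = O (G(O) = (O + O)/(-3 + 5) = (2*O)/2 = (2*O)*(1/2) = O)
F = 2 (F = 5 - 1*3 = 5 - 3 = 2)
(F + (4 + 0)**2)/(11 - 10) = (2 + (4 + 0)**2)/(11 - 10) = (2 + 4**2)/1 = 1*(2 + 16) = 1*18 = 18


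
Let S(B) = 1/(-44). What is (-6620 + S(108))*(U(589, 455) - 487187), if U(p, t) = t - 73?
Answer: 12890640655/4 ≈ 3.2227e+9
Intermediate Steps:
S(B) = -1/44
U(p, t) = -73 + t
(-6620 + S(108))*(U(589, 455) - 487187) = (-6620 - 1/44)*((-73 + 455) - 487187) = -291281*(382 - 487187)/44 = -291281/44*(-486805) = 12890640655/4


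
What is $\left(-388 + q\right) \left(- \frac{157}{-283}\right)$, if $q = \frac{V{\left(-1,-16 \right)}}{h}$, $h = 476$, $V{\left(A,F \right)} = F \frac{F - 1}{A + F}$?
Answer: $- \frac{7249632}{33677} \approx -215.27$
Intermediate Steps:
$V{\left(A,F \right)} = \frac{F \left(-1 + F\right)}{A + F}$ ($V{\left(A,F \right)} = F \frac{-1 + F}{A + F} = \frac{F \left(-1 + F\right)}{A + F}$)
$q = - \frac{4}{119}$ ($q = \frac{\left(-16\right) \frac{1}{-1 - 16} \left(-1 - 16\right)}{476} = \left(-16\right) \frac{1}{-17} \left(-17\right) \frac{1}{476} = \left(-16\right) \left(- \frac{1}{17}\right) \left(-17\right) \frac{1}{476} = \left(-16\right) \frac{1}{476} = - \frac{4}{119} \approx -0.033613$)
$\left(-388 + q\right) \left(- \frac{157}{-283}\right) = \left(-388 - \frac{4}{119}\right) \left(- \frac{157}{-283}\right) = - \frac{46176 \left(\left(-157\right) \left(- \frac{1}{283}\right)\right)}{119} = \left(- \frac{46176}{119}\right) \frac{157}{283} = - \frac{7249632}{33677}$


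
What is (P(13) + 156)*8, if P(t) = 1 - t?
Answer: 1152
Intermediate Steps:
(P(13) + 156)*8 = ((1 - 1*13) + 156)*8 = ((1 - 13) + 156)*8 = (-12 + 156)*8 = 144*8 = 1152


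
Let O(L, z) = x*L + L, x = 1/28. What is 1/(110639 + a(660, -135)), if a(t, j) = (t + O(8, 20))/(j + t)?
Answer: 3675/406603003 ≈ 9.0383e-6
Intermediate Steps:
x = 1/28 ≈ 0.035714
O(L, z) = 29*L/28 (O(L, z) = L/28 + L = 29*L/28)
a(t, j) = (58/7 + t)/(j + t) (a(t, j) = (t + (29/28)*8)/(j + t) = (t + 58/7)/(j + t) = (58/7 + t)/(j + t))
1/(110639 + a(660, -135)) = 1/(110639 + (58/7 + 660)/(-135 + 660)) = 1/(110639 + (4678/7)/525) = 1/(110639 + (1/525)*(4678/7)) = 1/(110639 + 4678/3675) = 1/(406603003/3675) = 3675/406603003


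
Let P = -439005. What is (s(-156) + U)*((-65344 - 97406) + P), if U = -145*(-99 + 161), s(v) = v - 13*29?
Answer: 5730512865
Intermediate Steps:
s(v) = -377 + v (s(v) = v - 377 = -377 + v)
U = -8990 (U = -145*62 = -8990)
(s(-156) + U)*((-65344 - 97406) + P) = ((-377 - 156) - 8990)*((-65344 - 97406) - 439005) = (-533 - 8990)*(-162750 - 439005) = -9523*(-601755) = 5730512865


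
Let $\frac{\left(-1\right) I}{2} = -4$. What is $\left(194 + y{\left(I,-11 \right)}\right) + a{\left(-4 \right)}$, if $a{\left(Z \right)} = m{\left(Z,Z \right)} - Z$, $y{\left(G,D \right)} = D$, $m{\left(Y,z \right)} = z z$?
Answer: $203$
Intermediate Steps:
$I = 8$ ($I = \left(-2\right) \left(-4\right) = 8$)
$m{\left(Y,z \right)} = z^{2}$
$a{\left(Z \right)} = Z^{2} - Z$
$\left(194 + y{\left(I,-11 \right)}\right) + a{\left(-4 \right)} = \left(194 - 11\right) - 4 \left(-1 - 4\right) = 183 - -20 = 183 + 20 = 203$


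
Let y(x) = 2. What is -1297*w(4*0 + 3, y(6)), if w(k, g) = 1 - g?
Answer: 1297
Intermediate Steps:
-1297*w(4*0 + 3, y(6)) = -1297*(1 - 1*2) = -1297*(1 - 2) = -1297*(-1) = 1297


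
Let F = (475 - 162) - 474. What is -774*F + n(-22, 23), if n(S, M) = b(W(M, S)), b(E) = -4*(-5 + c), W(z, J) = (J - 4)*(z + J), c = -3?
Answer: 124646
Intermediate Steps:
W(z, J) = (-4 + J)*(J + z)
b(E) = 32 (b(E) = -4*(-5 - 3) = -4*(-8) = 32)
n(S, M) = 32
F = -161 (F = 313 - 474 = -161)
-774*F + n(-22, 23) = -774*(-161) + 32 = 124614 + 32 = 124646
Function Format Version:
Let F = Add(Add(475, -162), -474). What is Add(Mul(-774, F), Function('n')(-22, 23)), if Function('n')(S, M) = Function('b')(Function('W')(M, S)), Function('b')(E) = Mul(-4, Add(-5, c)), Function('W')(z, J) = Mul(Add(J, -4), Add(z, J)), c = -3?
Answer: 124646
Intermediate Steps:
Function('W')(z, J) = Mul(Add(-4, J), Add(J, z))
Function('b')(E) = 32 (Function('b')(E) = Mul(-4, Add(-5, -3)) = Mul(-4, -8) = 32)
Function('n')(S, M) = 32
F = -161 (F = Add(313, -474) = -161)
Add(Mul(-774, F), Function('n')(-22, 23)) = Add(Mul(-774, -161), 32) = Add(124614, 32) = 124646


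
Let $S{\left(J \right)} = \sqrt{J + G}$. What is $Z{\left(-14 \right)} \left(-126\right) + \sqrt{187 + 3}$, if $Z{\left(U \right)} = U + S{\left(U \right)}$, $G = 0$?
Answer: $1764 + \sqrt{190} - 126 i \sqrt{14} \approx 1777.8 - 471.45 i$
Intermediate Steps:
$S{\left(J \right)} = \sqrt{J}$ ($S{\left(J \right)} = \sqrt{J + 0} = \sqrt{J}$)
$Z{\left(U \right)} = U + \sqrt{U}$
$Z{\left(-14 \right)} \left(-126\right) + \sqrt{187 + 3} = \left(-14 + \sqrt{-14}\right) \left(-126\right) + \sqrt{187 + 3} = \left(-14 + i \sqrt{14}\right) \left(-126\right) + \sqrt{190} = \left(1764 - 126 i \sqrt{14}\right) + \sqrt{190} = 1764 + \sqrt{190} - 126 i \sqrt{14}$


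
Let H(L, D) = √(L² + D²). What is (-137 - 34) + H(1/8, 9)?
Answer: -171 + √5185/8 ≈ -162.00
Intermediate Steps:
H(L, D) = √(D² + L²)
(-137 - 34) + H(1/8, 9) = (-137 - 34) + √(9² + (1/8)²) = -171 + √(81 + (⅛)²) = -171 + √(81 + 1/64) = -171 + √(5185/64) = -171 + √5185/8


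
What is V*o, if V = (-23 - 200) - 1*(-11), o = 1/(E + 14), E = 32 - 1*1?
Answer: -212/45 ≈ -4.7111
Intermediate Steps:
E = 31 (E = 32 - 1 = 31)
o = 1/45 (o = 1/(31 + 14) = 1/45 ≈ 0.022222)
V = -212 (V = -223 + 11 = -212)
V*o = -212*1/45 = -212/45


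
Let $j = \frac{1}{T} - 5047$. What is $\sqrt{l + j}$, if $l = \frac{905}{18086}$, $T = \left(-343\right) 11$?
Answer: $\frac{i \sqrt{479613727603539914}}{9748354} \approx 71.042 i$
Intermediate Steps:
$T = -3773$
$l = \frac{905}{18086}$ ($l = 905 \cdot \frac{1}{18086} = \frac{905}{18086} \approx 0.050039$)
$j = - \frac{19042332}{3773}$ ($j = \frac{1}{-3773} - 5047 = - \frac{1}{3773} - 5047 = - \frac{19042332}{3773} \approx -5047.0$)
$\sqrt{l + j} = \sqrt{\frac{905}{18086} - \frac{19042332}{3773}} = \sqrt{- \frac{344396201987}{68238478}} = \frac{i \sqrt{479613727603539914}}{9748354}$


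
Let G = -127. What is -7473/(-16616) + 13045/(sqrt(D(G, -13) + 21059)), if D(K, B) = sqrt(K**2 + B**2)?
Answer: 7473/16616 + 13045/sqrt(21059 + sqrt(16298)) ≈ 90.071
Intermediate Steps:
D(K, B) = sqrt(B**2 + K**2)
-7473/(-16616) + 13045/(sqrt(D(G, -13) + 21059)) = -7473/(-16616) + 13045/(sqrt(sqrt((-13)**2 + (-127)**2) + 21059)) = -7473*(-1/16616) + 13045/(sqrt(sqrt(169 + 16129) + 21059)) = 7473/16616 + 13045/(sqrt(sqrt(16298) + 21059)) = 7473/16616 + 13045/(sqrt(21059 + sqrt(16298))) = 7473/16616 + 13045/sqrt(21059 + sqrt(16298))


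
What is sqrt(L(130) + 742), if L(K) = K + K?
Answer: sqrt(1002) ≈ 31.654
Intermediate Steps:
L(K) = 2*K
sqrt(L(130) + 742) = sqrt(2*130 + 742) = sqrt(260 + 742) = sqrt(1002)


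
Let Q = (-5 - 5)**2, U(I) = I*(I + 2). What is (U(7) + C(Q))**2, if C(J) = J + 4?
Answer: 27889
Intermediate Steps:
U(I) = I*(2 + I)
Q = 100 (Q = (-10)**2 = 100)
C(J) = 4 + J
(U(7) + C(Q))**2 = (7*(2 + 7) + (4 + 100))**2 = (7*9 + 104)**2 = (63 + 104)**2 = 167**2 = 27889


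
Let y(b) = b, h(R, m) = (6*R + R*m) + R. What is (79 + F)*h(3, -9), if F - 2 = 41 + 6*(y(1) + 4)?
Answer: -912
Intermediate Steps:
h(R, m) = 7*R + R*m
F = 73 (F = 2 + (41 + 6*(1 + 4)) = 2 + (41 + 6*5) = 2 + (41 + 30) = 2 + 71 = 73)
(79 + F)*h(3, -9) = (79 + 73)*(3*(7 - 9)) = 152*(3*(-2)) = 152*(-6) = -912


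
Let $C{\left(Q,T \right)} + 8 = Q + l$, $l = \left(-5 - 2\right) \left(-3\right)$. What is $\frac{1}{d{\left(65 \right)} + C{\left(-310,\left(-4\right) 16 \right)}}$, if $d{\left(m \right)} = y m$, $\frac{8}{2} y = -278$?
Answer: $- \frac{2}{9629} \approx -0.00020771$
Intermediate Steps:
$y = - \frac{139}{2}$ ($y = \frac{1}{4} \left(-278\right) = - \frac{139}{2} \approx -69.5$)
$l = 21$ ($l = \left(-7\right) \left(-3\right) = 21$)
$C{\left(Q,T \right)} = 13 + Q$ ($C{\left(Q,T \right)} = -8 + \left(Q + 21\right) = -8 + \left(21 + Q\right) = 13 + Q$)
$d{\left(m \right)} = - \frac{139 m}{2}$
$\frac{1}{d{\left(65 \right)} + C{\left(-310,\left(-4\right) 16 \right)}} = \frac{1}{\left(- \frac{139}{2}\right) 65 + \left(13 - 310\right)} = \frac{1}{- \frac{9035}{2} - 297} = \frac{1}{- \frac{9629}{2}} = - \frac{2}{9629}$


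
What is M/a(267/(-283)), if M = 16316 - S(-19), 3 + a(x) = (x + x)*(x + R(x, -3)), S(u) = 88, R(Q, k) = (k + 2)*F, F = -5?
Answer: -1299684292/853299 ≈ -1523.1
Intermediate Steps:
R(Q, k) = -10 - 5*k (R(Q, k) = (k + 2)*(-5) = (2 + k)*(-5) = -10 - 5*k)
a(x) = -3 + 2*x*(5 + x) (a(x) = -3 + (x + x)*(x + (-10 - 5*(-3))) = -3 + (2*x)*(x + (-10 + 15)) = -3 + (2*x)*(x + 5) = -3 + (2*x)*(5 + x) = -3 + 2*x*(5 + x))
M = 16228 (M = 16316 - 1*88 = 16316 - 88 = 16228)
M/a(267/(-283)) = 16228/(-3 + 2*(267/(-283))**2 + 10*(267/(-283))) = 16228/(-3 + 2*(267*(-1/283))**2 + 10*(267*(-1/283))) = 16228/(-3 + 2*(-267/283)**2 + 10*(-267/283)) = 16228/(-3 + 2*(71289/80089) - 2670/283) = 16228/(-3 + 142578/80089 - 2670/283) = 16228/(-853299/80089) = 16228*(-80089/853299) = -1299684292/853299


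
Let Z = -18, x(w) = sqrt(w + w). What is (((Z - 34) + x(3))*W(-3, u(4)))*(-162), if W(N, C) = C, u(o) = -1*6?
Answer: -50544 + 972*sqrt(6) ≈ -48163.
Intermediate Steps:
x(w) = sqrt(2)*sqrt(w) (x(w) = sqrt(2*w) = sqrt(2)*sqrt(w))
u(o) = -6
(((Z - 34) + x(3))*W(-3, u(4)))*(-162) = (((-18 - 34) + sqrt(2)*sqrt(3))*(-6))*(-162) = ((-52 + sqrt(6))*(-6))*(-162) = (312 - 6*sqrt(6))*(-162) = -50544 + 972*sqrt(6)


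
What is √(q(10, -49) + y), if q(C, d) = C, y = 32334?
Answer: 2*√8086 ≈ 179.84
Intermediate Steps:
√(q(10, -49) + y) = √(10 + 32334) = √32344 = 2*√8086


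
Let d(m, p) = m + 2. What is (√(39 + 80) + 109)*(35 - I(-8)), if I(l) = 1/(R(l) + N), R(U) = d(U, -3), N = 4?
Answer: 7739/2 + 71*√119/2 ≈ 4256.8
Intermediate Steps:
d(m, p) = 2 + m
R(U) = 2 + U
I(l) = 1/(6 + l) (I(l) = 1/((2 + l) + 4) = 1/(6 + l))
(√(39 + 80) + 109)*(35 - I(-8)) = (√(39 + 80) + 109)*(35 - 1/(6 - 8)) = (√119 + 109)*(35 - 1/(-2)) = (109 + √119)*(35 - 1*(-½)) = (109 + √119)*(35 + ½) = (109 + √119)*(71/2) = 7739/2 + 71*√119/2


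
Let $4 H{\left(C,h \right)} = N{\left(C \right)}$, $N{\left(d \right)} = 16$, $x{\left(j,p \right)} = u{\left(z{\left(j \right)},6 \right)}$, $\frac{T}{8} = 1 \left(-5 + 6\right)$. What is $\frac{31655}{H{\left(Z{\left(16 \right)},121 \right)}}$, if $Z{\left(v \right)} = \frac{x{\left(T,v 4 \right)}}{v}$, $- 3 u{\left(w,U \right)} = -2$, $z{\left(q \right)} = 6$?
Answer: $\frac{31655}{4} \approx 7913.8$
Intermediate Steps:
$T = 8$ ($T = 8 \cdot 1 \left(-5 + 6\right) = 8 \cdot 1 \cdot 1 = 8 \cdot 1 = 8$)
$u{\left(w,U \right)} = \frac{2}{3}$ ($u{\left(w,U \right)} = \left(- \frac{1}{3}\right) \left(-2\right) = \frac{2}{3}$)
$x{\left(j,p \right)} = \frac{2}{3}$
$Z{\left(v \right)} = \frac{2}{3 v}$
$H{\left(C,h \right)} = 4$ ($H{\left(C,h \right)} = \frac{1}{4} \cdot 16 = 4$)
$\frac{31655}{H{\left(Z{\left(16 \right)},121 \right)}} = \frac{31655}{4}$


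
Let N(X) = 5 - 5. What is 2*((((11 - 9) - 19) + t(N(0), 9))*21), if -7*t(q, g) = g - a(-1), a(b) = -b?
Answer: -762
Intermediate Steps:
N(X) = 0
t(q, g) = ⅐ - g/7 (t(q, g) = -(g - (-1)*(-1))/7 = -(g - 1*1)/7 = -(g - 1)/7 = -(-1 + g)/7 = ⅐ - g/7)
2*((((11 - 9) - 19) + t(N(0), 9))*21) = 2*((((11 - 9) - 19) + (⅐ - ⅐*9))*21) = 2*(((2 - 19) + (⅐ - 9/7))*21) = 2*((-17 - 8/7)*21) = 2*(-127/7*21) = 2*(-381) = -762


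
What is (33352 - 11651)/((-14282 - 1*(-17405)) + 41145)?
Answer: 21701/44268 ≈ 0.49022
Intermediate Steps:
(33352 - 11651)/((-14282 - 1*(-17405)) + 41145) = 21701/((-14282 + 17405) + 41145) = 21701/(3123 + 41145) = 21701/44268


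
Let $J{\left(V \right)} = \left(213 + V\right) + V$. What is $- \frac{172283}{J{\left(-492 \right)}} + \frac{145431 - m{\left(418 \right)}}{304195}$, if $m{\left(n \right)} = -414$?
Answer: $\frac{10504014736}{46906869} \approx 223.93$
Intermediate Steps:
$J{\left(V \right)} = 213 + 2 V$
$- \frac{172283}{J{\left(-492 \right)}} + \frac{145431 - m{\left(418 \right)}}{304195} = - \frac{172283}{213 + 2 \left(-492\right)} + \frac{145431 - -414}{304195} = - \frac{172283}{213 - 984} + \left(145431 + 414\right) \frac{1}{304195} = - \frac{172283}{-771} + 145845 \cdot \frac{1}{304195} = \left(-172283\right) \left(- \frac{1}{771}\right) + \frac{29169}{60839} = \frac{172283}{771} + \frac{29169}{60839} = \frac{10504014736}{46906869}$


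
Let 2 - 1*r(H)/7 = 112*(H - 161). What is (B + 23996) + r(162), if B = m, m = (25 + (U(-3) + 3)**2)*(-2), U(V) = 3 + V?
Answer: 23158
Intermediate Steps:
r(H) = 126238 - 784*H (r(H) = 14 - 784*(H - 161) = 14 - 784*(-161 + H) = 14 - 7*(-18032 + 112*H) = 14 + (126224 - 784*H) = 126238 - 784*H)
m = -68 (m = (25 + ((3 - 3) + 3)**2)*(-2) = (25 + (0 + 3)**2)*(-2) = (25 + 3**2)*(-2) = (25 + 9)*(-2) = 34*(-2) = -68)
B = -68
(B + 23996) + r(162) = (-68 + 23996) + (126238 - 784*162) = 23928 + (126238 - 127008) = 23928 - 770 = 23158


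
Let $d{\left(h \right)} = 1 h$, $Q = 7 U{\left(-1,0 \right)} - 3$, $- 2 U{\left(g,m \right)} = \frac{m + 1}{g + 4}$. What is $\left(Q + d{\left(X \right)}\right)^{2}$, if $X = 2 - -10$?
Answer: $\frac{2209}{36} \approx 61.361$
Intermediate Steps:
$U{\left(g,m \right)} = - \frac{1 + m}{2 \left(4 + g\right)}$ ($U{\left(g,m \right)} = - \frac{\left(m + 1\right) \frac{1}{g + 4}}{2} = - \frac{\left(1 + m\right) \frac{1}{4 + g}}{2} = - \frac{\frac{1}{4 + g} \left(1 + m\right)}{2} = - \frac{1 + m}{2 \left(4 + g\right)}$)
$Q = - \frac{25}{6}$ ($Q = 7 \frac{-1 - 0}{2 \left(4 - 1\right)} - 3 = 7 \frac{-1 + 0}{2 \cdot 3} - 3 = 7 \cdot \frac{1}{2} \cdot \frac{1}{3} \left(-1\right) - 3 = 7 \left(- \frac{1}{6}\right) - 3 = - \frac{7}{6} - 3 = - \frac{25}{6} \approx -4.1667$)
$X = 12$ ($X = 2 + 10 = 12$)
$d{\left(h \right)} = h$
$\left(Q + d{\left(X \right)}\right)^{2} = \left(- \frac{25}{6} + 12\right)^{2} = \left(\frac{47}{6}\right)^{2} = \frac{2209}{36}$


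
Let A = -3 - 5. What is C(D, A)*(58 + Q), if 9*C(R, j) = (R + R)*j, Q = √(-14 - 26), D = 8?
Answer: -7424/9 - 256*I*√10/9 ≈ -824.89 - 89.949*I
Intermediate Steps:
A = -8
Q = 2*I*√10 (Q = √(-40) = 2*I*√10 ≈ 6.3246*I)
C(R, j) = 2*R*j/9 (C(R, j) = ((R + R)*j)/9 = ((2*R)*j)/9 = (2*R*j)/9 = 2*R*j/9)
C(D, A)*(58 + Q) = ((2/9)*8*(-8))*(58 + 2*I*√10) = -128*(58 + 2*I*√10)/9 = -7424/9 - 256*I*√10/9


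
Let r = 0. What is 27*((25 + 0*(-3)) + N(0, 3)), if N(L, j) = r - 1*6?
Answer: 513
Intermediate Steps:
N(L, j) = -6 (N(L, j) = 0 - 1*6 = 0 - 6 = -6)
27*((25 + 0*(-3)) + N(0, 3)) = 27*((25 + 0*(-3)) - 6) = 27*((25 + 0) - 6) = 27*(25 - 6) = 27*19 = 513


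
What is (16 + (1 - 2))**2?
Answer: 225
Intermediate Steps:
(16 + (1 - 2))**2 = (16 - 1)**2 = 15**2 = 225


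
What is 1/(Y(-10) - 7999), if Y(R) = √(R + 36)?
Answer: -7999/63983975 - √26/63983975 ≈ -0.00012510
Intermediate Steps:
Y(R) = √(36 + R)
1/(Y(-10) - 7999) = 1/(√(36 - 10) - 7999) = 1/(√26 - 7999) = 1/(-7999 + √26)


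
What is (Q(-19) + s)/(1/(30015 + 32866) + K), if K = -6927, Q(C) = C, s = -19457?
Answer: 612335178/217788343 ≈ 2.8116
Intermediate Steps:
(Q(-19) + s)/(1/(30015 + 32866) + K) = (-19 - 19457)/(1/(30015 + 32866) - 6927) = -19476/(1/62881 - 6927) = -19476/(-435576686/62881) = -19476*(-62881/435576686) = 612335178/217788343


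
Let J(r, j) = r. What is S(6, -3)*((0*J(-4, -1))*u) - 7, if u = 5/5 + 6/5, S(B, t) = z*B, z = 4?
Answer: -7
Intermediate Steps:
S(B, t) = 4*B
u = 11/5 (u = 5*(1/5) + 6*(1/5) = 1 + 6/5 = 11/5 ≈ 2.2000)
S(6, -3)*((0*J(-4, -1))*u) - 7 = (4*6)*((0*(-4))*(11/5)) - 7 = 24*(0*(11/5)) - 7 = 24*0 - 7 = 0 - 7 = -7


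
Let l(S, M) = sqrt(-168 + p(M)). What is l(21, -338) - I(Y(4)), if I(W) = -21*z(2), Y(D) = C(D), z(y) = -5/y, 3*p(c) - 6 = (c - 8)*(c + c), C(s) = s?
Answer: -105/2 + 103*sqrt(66)/3 ≈ 226.43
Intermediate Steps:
p(c) = 2 + 2*c*(-8 + c)/3 (p(c) = 2 + ((c - 8)*(c + c))/3 = 2 + ((-8 + c)*(2*c))/3 = 2 + (2*c*(-8 + c))/3 = 2 + 2*c*(-8 + c)/3)
l(S, M) = sqrt(-166 - 16*M/3 + 2*M**2/3) (l(S, M) = sqrt(-168 + (2 - 16*M/3 + 2*M**2/3)) = sqrt(-166 - 16*M/3 + 2*M**2/3))
Y(D) = D
I(W) = 105/2 (I(W) = -(-105)/2 = -21*(-5/2) = 105/2)
l(21, -338) - I(Y(4)) = sqrt(-1494 - 48*(-338) + 6*(-338)**2)/3 - 1*105/2 = sqrt(-1494 + 16224 + 6*114244)/3 - 105/2 = sqrt(-1494 + 16224 + 685464)/3 - 105/2 = sqrt(700194)/3 - 105/2 = (103*sqrt(66))/3 - 105/2 = 103*sqrt(66)/3 - 105/2 = -105/2 + 103*sqrt(66)/3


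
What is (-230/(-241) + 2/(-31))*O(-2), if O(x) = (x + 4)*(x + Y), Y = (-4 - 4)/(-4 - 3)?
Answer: -79776/52297 ≈ -1.5254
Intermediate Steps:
Y = 8/7 (Y = -8/(-7) = -8*(-⅐) = 8/7 ≈ 1.1429)
O(x) = (4 + x)*(8/7 + x) (O(x) = (x + 4)*(x + 8/7) = (4 + x)*(8/7 + x))
(-230/(-241) + 2/(-31))*O(-2) = (-230/(-241) + 2/(-31))*(32/7 + (-2)² + (36/7)*(-2)) = (-230*(-1/241) + 2*(-1/31))*(32/7 + 4 - 72/7) = (230/241 - 2/31)*(-12/7) = (6648/7471)*(-12/7) = -79776/52297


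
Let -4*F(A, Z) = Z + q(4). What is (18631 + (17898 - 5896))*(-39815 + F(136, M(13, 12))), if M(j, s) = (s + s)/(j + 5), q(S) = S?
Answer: -1219693739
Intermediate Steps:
M(j, s) = 2*s/(5 + j) (M(j, s) = (2*s)/(5 + j) = 2*s/(5 + j))
F(A, Z) = -1 - Z/4 (F(A, Z) = -(Z + 4)/4 = -(4 + Z)/4 = -1 - Z/4)
(18631 + (17898 - 5896))*(-39815 + F(136, M(13, 12))) = (18631 + (17898 - 5896))*(-39815 + (-1 - 12/(2*(5 + 13)))) = (18631 + 12002)*(-39815 + (-1 - 12/(2*18))) = 30633*(-39815 + (-1 - 12/(2*18))) = 30633*(-39815 + (-1 - ¼*4/3)) = 30633*(-39815 + (-1 - ⅓)) = 30633*(-39815 - 4/3) = 30633*(-119449/3) = -1219693739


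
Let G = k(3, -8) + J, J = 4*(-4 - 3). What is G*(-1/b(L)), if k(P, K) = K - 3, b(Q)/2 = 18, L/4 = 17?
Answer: 13/12 ≈ 1.0833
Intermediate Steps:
L = 68 (L = 4*17 = 68)
b(Q) = 36 (b(Q) = 2*18 = 36)
k(P, K) = -3 + K
J = -28 (J = 4*(-7) = -28)
G = -39 (G = (-3 - 8) - 28 = -11 - 28 = -39)
G*(-1/b(L)) = -(-39)/36 = -39*(-1/36) = 13/12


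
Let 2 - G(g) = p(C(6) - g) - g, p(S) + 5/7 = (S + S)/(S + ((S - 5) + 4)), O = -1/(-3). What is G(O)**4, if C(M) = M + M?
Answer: 63061450383376/3919010163201 ≈ 16.091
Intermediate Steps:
O = 1/3 (O = -1*(-1/3) = 1/3 ≈ 0.33333)
C(M) = 2*M
p(S) = -5/7 + 2*S/(-1 + 2*S) (p(S) = -5/7 + (S + S)/(S + ((S - 5) + 4)) = -5/7 + (2*S)/(S + ((-5 + S) + 4)) = -5/7 + (2*S)/(S + (-1 + S)) = -5/7 + (2*S)/(-1 + 2*S) = -5/7 + 2*S/(-1 + 2*S))
G(g) = 2 + g - (53 - 4*g)/(7*(23 - 2*g)) (G(g) = 2 - ((5 + 4*(2*6 - g))/(7*(-1 + 2*(2*6 - g))) - g) = 2 - ((5 + 4*(12 - g))/(7*(-1 + 2*(12 - g))) - g) = 2 - ((5 + (48 - 4*g))/(7*(-1 + (24 - 2*g))) - g) = 2 - ((53 - 4*g)/(7*(23 - 2*g)) - g) = 2 - (-g + (53 - 4*g)/(7*(23 - 2*g))) = 2 + (g - (53 - 4*g)/(7*(23 - 2*g))) = 2 + g - (53 - 4*g)/(7*(23 - 2*g)))
G(O)**4 = ((-269 - 137*1/3 + 14*(1/3)**2)/(7*(-23 + 2*(1/3))))**4 = ((-269 - 137/3 + 14*(1/9))/(7*(-23 + 2/3)))**4 = ((-269 - 137/3 + 14/9)/(7*(-67/3)))**4 = ((1/7)*(-3/67)*(-2818/9))**4 = (2818/1407)**4 = 63061450383376/3919010163201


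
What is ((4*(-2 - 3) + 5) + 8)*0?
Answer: 0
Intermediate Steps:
((4*(-2 - 3) + 5) + 8)*0 = ((4*(-5) + 5) + 8)*0 = ((-20 + 5) + 8)*0 = (-15 + 8)*0 = -7*0 = 0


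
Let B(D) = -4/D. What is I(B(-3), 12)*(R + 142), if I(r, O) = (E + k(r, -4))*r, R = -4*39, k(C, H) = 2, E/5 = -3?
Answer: 728/3 ≈ 242.67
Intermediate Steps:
E = -15 (E = 5*(-3) = -15)
R = -156
I(r, O) = -13*r (I(r, O) = (-15 + 2)*r = -13*r)
I(B(-3), 12)*(R + 142) = (-(-52)/(-3))*(-156 + 142) = -(-52)*(-1)/3*(-14) = -13*4/3*(-14) = -52/3*(-14) = 728/3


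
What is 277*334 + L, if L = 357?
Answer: 92875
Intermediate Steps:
277*334 + L = 277*334 + 357 = 92518 + 357 = 92875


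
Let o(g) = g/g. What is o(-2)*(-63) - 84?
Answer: -147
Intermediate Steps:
o(g) = 1
o(-2)*(-63) - 84 = 1*(-63) - 84 = -63 - 84 = -147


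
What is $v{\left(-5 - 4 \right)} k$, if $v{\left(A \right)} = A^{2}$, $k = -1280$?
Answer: $-103680$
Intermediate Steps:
$v{\left(-5 - 4 \right)} k = \left(-5 - 4\right)^{2} \left(-1280\right) = \left(-9\right)^{2} \left(-1280\right) = 81 \left(-1280\right) = -103680$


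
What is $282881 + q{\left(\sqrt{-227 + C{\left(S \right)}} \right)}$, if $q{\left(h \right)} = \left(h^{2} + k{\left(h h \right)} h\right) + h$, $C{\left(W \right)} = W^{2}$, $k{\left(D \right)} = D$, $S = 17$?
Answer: $282943 + 63 \sqrt{62} \approx 2.8344 \cdot 10^{5}$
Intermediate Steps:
$q{\left(h \right)} = h + h^{2} + h^{3}$ ($q{\left(h \right)} = \left(h^{2} + h h h\right) + h = \left(h^{2} + h^{2} h\right) + h = \left(h^{2} + h^{3}\right) + h = h + h^{2} + h^{3}$)
$282881 + q{\left(\sqrt{-227 + C{\left(S \right)}} \right)} = 282881 + \sqrt{-227 + 17^{2}} \left(1 + \sqrt{-227 + 17^{2}} + \left(\sqrt{-227 + 17^{2}}\right)^{2}\right) = 282881 + \sqrt{-227 + 289} \left(1 + \sqrt{-227 + 289} + \left(\sqrt{-227 + 289}\right)^{2}\right) = 282881 + \sqrt{62} \left(1 + \sqrt{62} + \left(\sqrt{62}\right)^{2}\right) = 282881 + \sqrt{62} \left(1 + \sqrt{62} + 62\right) = 282881 + \sqrt{62} \left(63 + \sqrt{62}\right)$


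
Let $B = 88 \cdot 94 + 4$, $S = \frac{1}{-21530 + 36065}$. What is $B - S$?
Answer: $\frac{120291659}{14535} \approx 8276.0$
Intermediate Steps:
$S = \frac{1}{14535} \approx 6.8799 \cdot 10^{-5}$
$B = 8276$ ($B = 8272 + 4 = 8276$)
$B - S = 8276 - \frac{1}{14535} = \frac{120291659}{14535}$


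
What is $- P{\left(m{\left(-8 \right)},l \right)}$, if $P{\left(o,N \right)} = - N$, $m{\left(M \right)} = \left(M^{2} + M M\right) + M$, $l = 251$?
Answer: $251$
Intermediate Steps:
$m{\left(M \right)} = M + 2 M^{2}$ ($m{\left(M \right)} = \left(M^{2} + M^{2}\right) + M = 2 M^{2} + M = M + 2 M^{2}$)
$- P{\left(m{\left(-8 \right)},l \right)} = - \left(-1\right) 251 = \left(-1\right) \left(-251\right) = 251$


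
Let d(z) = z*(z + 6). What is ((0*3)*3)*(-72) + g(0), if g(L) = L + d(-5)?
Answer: -5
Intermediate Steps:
d(z) = z*(6 + z)
g(L) = -5 + L (g(L) = L - 5*(6 - 5) = L - 5*1 = L - 5 = -5 + L)
((0*3)*3)*(-72) + g(0) = ((0*3)*3)*(-72) + (-5 + 0) = (0*3)*(-72) - 5 = 0*(-72) - 5 = 0 - 5 = -5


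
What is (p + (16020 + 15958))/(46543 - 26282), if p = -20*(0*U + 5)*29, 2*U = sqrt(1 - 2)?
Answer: 29078/20261 ≈ 1.4352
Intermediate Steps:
U = I/2 (U = sqrt(1 - 2)/2 = sqrt(-1)/2 = I/2 ≈ 0.5*I)
p = -2900 (p = -20*(0*(I/2) + 5)*29 = -20*(0 + 5)*29 = -20*5*29 = -100*29 = -2900)
(p + (16020 + 15958))/(46543 - 26282) = (-2900 + (16020 + 15958))/(46543 - 26282) = (-2900 + 31978)/20261 = 29078*(1/20261) = 29078/20261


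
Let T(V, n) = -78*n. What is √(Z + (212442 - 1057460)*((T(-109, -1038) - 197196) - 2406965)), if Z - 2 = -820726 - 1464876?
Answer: √2132144596946 ≈ 1.4602e+6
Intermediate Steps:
Z = -2285600 (Z = 2 + (-820726 - 1464876) = 2 - 2285602 = -2285600)
√(Z + (212442 - 1057460)*((T(-109, -1038) - 197196) - 2406965)) = √(-2285600 + (212442 - 1057460)*((-78*(-1038) - 197196) - 2406965)) = √(-2285600 - 845018*((80964 - 197196) - 2406965)) = √(-2285600 - 845018*(-116232 - 2406965)) = √(-2285600 - 845018*(-2523197)) = √(-2285600 + 2132146882546) = √2132144596946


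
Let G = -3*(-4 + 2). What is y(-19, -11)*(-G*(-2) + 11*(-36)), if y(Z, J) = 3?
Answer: -1152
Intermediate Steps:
G = 6 (G = -3*(-2) = 6)
y(-19, -11)*(-G*(-2) + 11*(-36)) = 3*(-1*6*(-2) + 11*(-36)) = 3*(-6*(-2) - 396) = 3*(12 - 396) = 3*(-384) = -1152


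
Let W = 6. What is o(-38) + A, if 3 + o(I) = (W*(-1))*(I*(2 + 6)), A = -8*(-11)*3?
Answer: 2085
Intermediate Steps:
A = 264 (A = 88*3 = 264)
o(I) = -3 - 48*I (o(I) = -3 + (6*(-1))*(I*(2 + 6)) = -3 - 6*I*8 = -3 - 48*I)
o(-38) + A = (-3 - 48*(-38)) + 264 = (-3 + 1824) + 264 = 1821 + 264 = 2085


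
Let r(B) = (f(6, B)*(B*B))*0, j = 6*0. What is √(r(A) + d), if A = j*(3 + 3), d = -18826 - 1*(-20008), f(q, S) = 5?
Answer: √1182 ≈ 34.380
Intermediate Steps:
j = 0
d = 1182 (d = -18826 + 20008 = 1182)
A = 0 (A = 0*(3 + 3) = 0*6 = 0)
r(B) = 0 (r(B) = (5*(B*B))*0 = (5*B²)*0 = 0)
√(r(A) + d) = √(0 + 1182) = √1182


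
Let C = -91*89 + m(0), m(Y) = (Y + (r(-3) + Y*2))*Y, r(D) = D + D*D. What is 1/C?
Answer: -1/8099 ≈ -0.00012347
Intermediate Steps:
r(D) = D + D²
m(Y) = Y*(6 + 3*Y) (m(Y) = (Y + (-3*(1 - 3) + Y*2))*Y = (Y + (-3*(-2) + 2*Y))*Y = (Y + (6 + 2*Y))*Y = (6 + 3*Y)*Y = Y*(6 + 3*Y))
C = -8099 (C = -91*89 + 3*0*(2 + 0) = -8099 + 3*0*2 = -8099 + 0 = -8099)
1/C = 1/(-8099) = -1/8099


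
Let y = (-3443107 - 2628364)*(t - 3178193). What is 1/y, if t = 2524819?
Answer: 1/3966941293154 ≈ 2.5208e-13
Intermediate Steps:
y = 3966941293154 (y = (-3443107 - 2628364)*(2524819 - 3178193) = -6071471*(-653374) = 3966941293154)
1/y = 1/3966941293154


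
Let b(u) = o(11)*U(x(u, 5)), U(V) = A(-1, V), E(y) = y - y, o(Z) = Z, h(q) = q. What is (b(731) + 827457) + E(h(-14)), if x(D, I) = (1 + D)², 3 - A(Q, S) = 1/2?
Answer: 1654969/2 ≈ 8.2748e+5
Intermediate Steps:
A(Q, S) = 5/2 (A(Q, S) = 3 - 1/2 = 3 - 1*½ = 3 - ½ = 5/2)
E(y) = 0
U(V) = 5/2
b(u) = 55/2 (b(u) = 11*(5/2) = 55/2)
(b(731) + 827457) + E(h(-14)) = (55/2 + 827457) + 0 = 1654969/2 + 0 = 1654969/2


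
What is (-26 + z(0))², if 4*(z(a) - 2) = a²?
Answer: 576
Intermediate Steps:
z(a) = 2 + a²/4
(-26 + z(0))² = (-26 + (2 + (¼)*0²))² = (-26 + (2 + (¼)*0))² = (-26 + (2 + 0))² = (-26 + 2)² = (-24)² = 576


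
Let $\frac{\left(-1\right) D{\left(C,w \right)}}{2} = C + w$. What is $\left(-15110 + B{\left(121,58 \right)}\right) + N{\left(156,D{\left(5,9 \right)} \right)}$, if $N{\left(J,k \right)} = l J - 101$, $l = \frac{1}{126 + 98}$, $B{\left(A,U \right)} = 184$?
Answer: $- \frac{841473}{56} \approx -15026.0$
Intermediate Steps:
$D{\left(C,w \right)} = - 2 C - 2 w$ ($D{\left(C,w \right)} = - 2 \left(C + w\right) = - 2 C - 2 w$)
$l = \frac{1}{224} \approx 0.0044643$
$N{\left(J,k \right)} = -101 + \frac{J}{224}$ ($N{\left(J,k \right)} = \frac{J}{224} - 101 = -101 + \frac{J}{224}$)
$\left(-15110 + B{\left(121,58 \right)}\right) + N{\left(156,D{\left(5,9 \right)} \right)} = \left(-15110 + 184\right) + \left(-101 + \frac{1}{224} \cdot 156\right) = -14926 + \left(-101 + \frac{39}{56}\right) = -14926 - \frac{5617}{56} = - \frac{841473}{56}$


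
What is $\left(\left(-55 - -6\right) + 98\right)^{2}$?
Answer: $2401$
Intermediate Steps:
$\left(\left(-55 - -6\right) + 98\right)^{2} = \left(\left(-55 + 6\right) + 98\right)^{2} = \left(-49 + 98\right)^{2} = 49^{2} = 2401$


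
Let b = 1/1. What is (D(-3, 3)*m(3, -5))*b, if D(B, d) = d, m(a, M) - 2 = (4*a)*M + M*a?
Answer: -219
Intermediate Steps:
b = 1
m(a, M) = 2 + 5*M*a (m(a, M) = 2 + ((4*a)*M + M*a) = 2 + (4*M*a + M*a) = 2 + 5*M*a)
(D(-3, 3)*m(3, -5))*b = (3*(2 + 5*(-5)*3))*1 = (3*(2 - 75))*1 = (3*(-73))*1 = -219*1 = -219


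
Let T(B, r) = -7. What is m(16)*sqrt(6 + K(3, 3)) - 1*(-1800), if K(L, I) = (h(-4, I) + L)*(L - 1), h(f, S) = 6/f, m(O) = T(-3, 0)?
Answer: 1779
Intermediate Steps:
m(O) = -7
K(L, I) = (-1 + L)*(-3/2 + L) (K(L, I) = (6/(-4) + L)*(L - 1) = (6*(-1/4) + L)*(-1 + L) = (-3/2 + L)*(-1 + L) = (-1 + L)*(-3/2 + L))
m(16)*sqrt(6 + K(3, 3)) - 1*(-1800) = -7*sqrt(6 + (3/2 + 3**2 - 5/2*3)) - 1*(-1800) = -7*sqrt(6 + (3/2 + 9 - 15/2)) + 1800 = -7*sqrt(6 + 3) + 1800 = -7*sqrt(9) + 1800 = -7*3 + 1800 = -21 + 1800 = 1779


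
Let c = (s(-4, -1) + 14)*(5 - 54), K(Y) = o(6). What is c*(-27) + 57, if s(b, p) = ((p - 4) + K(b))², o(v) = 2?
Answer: 30486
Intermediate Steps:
K(Y) = 2
s(b, p) = (-2 + p)² (s(b, p) = ((p - 4) + 2)² = ((-4 + p) + 2)² = (-2 + p)²)
c = -1127 (c = ((-2 - 1)² + 14)*(5 - 54) = ((-3)² + 14)*(-49) = (9 + 14)*(-49) = 23*(-49) = -1127)
c*(-27) + 57 = -1127*(-27) + 57 = 30429 + 57 = 30486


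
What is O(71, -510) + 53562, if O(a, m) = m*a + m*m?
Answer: 277452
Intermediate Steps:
O(a, m) = m**2 + a*m (O(a, m) = a*m + m**2 = m**2 + a*m)
O(71, -510) + 53562 = -510*(71 - 510) + 53562 = -510*(-439) + 53562 = 223890 + 53562 = 277452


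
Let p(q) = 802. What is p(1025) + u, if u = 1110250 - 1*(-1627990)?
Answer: 2739042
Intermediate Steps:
u = 2738240 (u = 1110250 + 1627990 = 2738240)
p(1025) + u = 802 + 2738240 = 2739042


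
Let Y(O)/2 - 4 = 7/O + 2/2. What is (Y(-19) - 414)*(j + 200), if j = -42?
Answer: -1215020/19 ≈ -63948.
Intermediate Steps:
Y(O) = 10 + 14/O (Y(O) = 8 + 2*(7/O + 2/2) = 8 + 2*(7/O + 2*(½)) = 8 + 2*(7/O + 1) = 8 + 2*(1 + 7/O) = 8 + (2 + 14/O) = 10 + 14/O)
(Y(-19) - 414)*(j + 200) = ((10 + 14/(-19)) - 414)*(-42 + 200) = ((10 + 14*(-1/19)) - 414)*158 = ((10 - 14/19) - 414)*158 = (176/19 - 414)*158 = -7690/19*158 = -1215020/19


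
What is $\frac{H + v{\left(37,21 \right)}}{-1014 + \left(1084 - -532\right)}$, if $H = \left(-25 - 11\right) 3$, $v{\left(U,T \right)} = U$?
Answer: $- \frac{71}{602} \approx -0.11794$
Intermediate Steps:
$H = -108$ ($H = \left(-36\right) 3 = -108$)
$\frac{H + v{\left(37,21 \right)}}{-1014 + \left(1084 - -532\right)} = \frac{-108 + 37}{-1014 + \left(1084 - -532\right)} = - \frac{71}{-1014 + \left(1084 + 532\right)} = - \frac{71}{-1014 + 1616} = - \frac{71}{602}$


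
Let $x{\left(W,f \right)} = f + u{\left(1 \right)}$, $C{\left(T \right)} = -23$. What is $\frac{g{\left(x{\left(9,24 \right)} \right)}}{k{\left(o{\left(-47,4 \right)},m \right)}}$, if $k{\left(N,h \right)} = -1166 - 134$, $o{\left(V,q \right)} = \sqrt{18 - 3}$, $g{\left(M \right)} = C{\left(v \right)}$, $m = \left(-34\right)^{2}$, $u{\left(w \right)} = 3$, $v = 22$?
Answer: $\frac{23}{1300} \approx 0.017692$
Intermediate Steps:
$x{\left(W,f \right)} = 3 + f$ ($x{\left(W,f \right)} = f + 3 = 3 + f$)
$m = 1156$
$g{\left(M \right)} = -23$
$o{\left(V,q \right)} = \sqrt{15}$
$k{\left(N,h \right)} = -1300$
$\frac{g{\left(x{\left(9,24 \right)} \right)}}{k{\left(o{\left(-47,4 \right)},m \right)}} = - \frac{23}{-1300} = \left(-23\right) \left(- \frac{1}{1300}\right) = \frac{23}{1300}$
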